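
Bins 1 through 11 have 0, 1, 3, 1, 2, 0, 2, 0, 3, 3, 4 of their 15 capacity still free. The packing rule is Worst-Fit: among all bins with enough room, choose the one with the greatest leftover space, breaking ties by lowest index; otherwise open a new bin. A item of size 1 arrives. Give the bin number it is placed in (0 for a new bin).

Bins with room: bin 2 (1), bin 3 (3), bin 4 (1), bin 5 (2), bin 7 (2), bin 9 (3), bin 10 (3), bin 11 (4).
Most room is bin 11 with 4 free.

11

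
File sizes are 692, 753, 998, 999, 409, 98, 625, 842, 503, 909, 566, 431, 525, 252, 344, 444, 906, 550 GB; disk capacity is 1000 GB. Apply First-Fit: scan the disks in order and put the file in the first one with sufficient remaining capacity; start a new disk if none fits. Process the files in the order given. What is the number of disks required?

12

Put 692 GB in disk 1; 308 GB remain.
Put 753 GB in disk 2; 247 GB remain.
Put 998 GB in disk 3; 2 GB remain.
Put 999 GB in disk 4; 1 GB remain.
Put 409 GB in disk 5; 591 GB remain.
Put 98 GB in disk 1; 210 GB remain.
Put 625 GB in disk 6; 375 GB remain.
Put 842 GB in disk 7; 158 GB remain.
Put 503 GB in disk 5; 88 GB remain.
Put 909 GB in disk 8; 91 GB remain.
Put 566 GB in disk 9; 434 GB remain.
Put 431 GB in disk 9; 3 GB remain.
Put 525 GB in disk 10; 475 GB remain.
Put 252 GB in disk 6; 123 GB remain.
Put 344 GB in disk 10; 131 GB remain.
Put 444 GB in disk 11; 556 GB remain.
Put 906 GB in disk 12; 94 GB remain.
Put 550 GB in disk 11; 6 GB remain.
Final disks: [692,98] [753] [998] [999] [409,503] [625,252] [842] [909] [566,431] [525,344] [444,550] [906].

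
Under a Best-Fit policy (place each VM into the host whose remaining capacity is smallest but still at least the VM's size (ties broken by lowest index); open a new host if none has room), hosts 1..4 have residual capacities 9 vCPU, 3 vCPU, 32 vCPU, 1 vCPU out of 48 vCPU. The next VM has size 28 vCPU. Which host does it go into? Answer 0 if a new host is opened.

Hosts with room: host 3 (32 vCPU).
Tightest fit is host 3 with 32 vCPU free.

3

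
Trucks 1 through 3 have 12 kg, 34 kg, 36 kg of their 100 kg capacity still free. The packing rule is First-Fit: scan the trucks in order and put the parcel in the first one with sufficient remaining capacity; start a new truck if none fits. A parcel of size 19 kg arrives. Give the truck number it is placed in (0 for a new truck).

2

Trucks with room: truck 2 (34 kg), truck 3 (36 kg).
The first with room is truck 2.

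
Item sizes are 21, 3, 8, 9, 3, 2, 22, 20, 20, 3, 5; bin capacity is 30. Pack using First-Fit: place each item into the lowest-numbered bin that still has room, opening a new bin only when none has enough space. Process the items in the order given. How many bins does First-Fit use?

5

Put 21 in bin 1; 9 remain.
Put 3 in bin 1; 6 remain.
Put 8 in bin 2; 22 remain.
Put 9 in bin 2; 13 remain.
Put 3 in bin 1; 3 remain.
Put 2 in bin 1; 1 remain.
Put 22 in bin 3; 8 remain.
Put 20 in bin 4; 10 remain.
Put 20 in bin 5; 10 remain.
Put 3 in bin 2; 10 remain.
Put 5 in bin 2; 5 remain.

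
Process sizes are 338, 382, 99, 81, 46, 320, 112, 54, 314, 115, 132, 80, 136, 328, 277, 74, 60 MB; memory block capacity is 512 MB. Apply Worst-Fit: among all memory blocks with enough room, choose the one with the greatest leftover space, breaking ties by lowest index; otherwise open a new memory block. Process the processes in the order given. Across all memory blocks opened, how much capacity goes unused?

636

338 MB → memory block 1 (remaining 174 MB)
382 MB → memory block 2 (remaining 130 MB)
99 MB → memory block 1 (remaining 75 MB)
81 MB → memory block 2 (remaining 49 MB)
46 MB → memory block 1 (remaining 29 MB)
320 MB → memory block 3 (remaining 192 MB)
112 MB → memory block 3 (remaining 80 MB)
54 MB → memory block 3 (remaining 26 MB)
314 MB → memory block 4 (remaining 198 MB)
115 MB → memory block 4 (remaining 83 MB)
132 MB → memory block 5 (remaining 380 MB)
80 MB → memory block 5 (remaining 300 MB)
136 MB → memory block 5 (remaining 164 MB)
328 MB → memory block 6 (remaining 184 MB)
277 MB → memory block 7 (remaining 235 MB)
74 MB → memory block 7 (remaining 161 MB)
60 MB → memory block 6 (remaining 124 MB)
7 memory blocks × 512 MB = 3584 MB; used 2948 MB; unused 636 MB.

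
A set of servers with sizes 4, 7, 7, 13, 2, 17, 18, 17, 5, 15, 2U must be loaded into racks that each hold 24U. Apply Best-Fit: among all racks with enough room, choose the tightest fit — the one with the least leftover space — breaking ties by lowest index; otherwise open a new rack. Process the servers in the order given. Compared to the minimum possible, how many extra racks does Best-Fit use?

Best-Fit: [4,7,7,2,2] [13] [17] [18,5] [17] [15] → 6 racks.
Total size 107U; any packing needs at least ⌈107/24⌉ = 5 racks.
An optimal packing achieves that bound: [18,5] [17,7] [17,7] [15,4,2,2] [13] → 5 racks.
Excess: 6 − 5 = 1.

1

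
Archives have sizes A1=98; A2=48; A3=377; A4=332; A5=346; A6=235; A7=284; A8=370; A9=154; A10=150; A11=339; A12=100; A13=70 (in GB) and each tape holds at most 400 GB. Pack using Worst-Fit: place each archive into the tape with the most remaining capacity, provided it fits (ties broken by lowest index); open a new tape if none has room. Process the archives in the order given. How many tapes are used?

8 tapes

Put A1 (98 GB) in tape 1; 302 GB remain.
Put A2 (48 GB) in tape 1; 254 GB remain.
Put A3 (377 GB) in tape 2; 23 GB remain.
Put A4 (332 GB) in tape 3; 68 GB remain.
Put A5 (346 GB) in tape 4; 54 GB remain.
Put A6 (235 GB) in tape 1; 19 GB remain.
Put A7 (284 GB) in tape 5; 116 GB remain.
Put A8 (370 GB) in tape 6; 30 GB remain.
Put A9 (154 GB) in tape 7; 246 GB remain.
Put A10 (150 GB) in tape 7; 96 GB remain.
Put A11 (339 GB) in tape 8; 61 GB remain.
Put A12 (100 GB) in tape 5; 16 GB remain.
Put A13 (70 GB) in tape 7; 26 GB remain.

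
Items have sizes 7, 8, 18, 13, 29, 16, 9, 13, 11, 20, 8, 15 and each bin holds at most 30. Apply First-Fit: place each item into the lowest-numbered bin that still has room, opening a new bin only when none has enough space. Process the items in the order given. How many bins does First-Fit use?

bin 1: place 7, 23 left
bin 1: place 8, 15 left
bin 2: place 18, 12 left
bin 1: place 13, 2 left
bin 3: place 29, 1 left
bin 4: place 16, 14 left
bin 2: place 9, 3 left
bin 4: place 13, 1 left
bin 5: place 11, 19 left
bin 6: place 20, 10 left
bin 5: place 8, 11 left
bin 7: place 15, 15 left

7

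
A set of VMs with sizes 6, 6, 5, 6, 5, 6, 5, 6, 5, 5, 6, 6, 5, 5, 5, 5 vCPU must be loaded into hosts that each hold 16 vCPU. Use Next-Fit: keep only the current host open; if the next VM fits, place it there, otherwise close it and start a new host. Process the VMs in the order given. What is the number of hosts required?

7 hosts

6 vCPU → host 1 (remaining 10 vCPU)
6 vCPU → host 1 (remaining 4 vCPU)
5 vCPU → host 2 (remaining 11 vCPU)
6 vCPU → host 2 (remaining 5 vCPU)
5 vCPU → host 2 (remaining 0 vCPU)
6 vCPU → host 3 (remaining 10 vCPU)
5 vCPU → host 3 (remaining 5 vCPU)
6 vCPU → host 4 (remaining 10 vCPU)
5 vCPU → host 4 (remaining 5 vCPU)
5 vCPU → host 4 (remaining 0 vCPU)
6 vCPU → host 5 (remaining 10 vCPU)
6 vCPU → host 5 (remaining 4 vCPU)
5 vCPU → host 6 (remaining 11 vCPU)
5 vCPU → host 6 (remaining 6 vCPU)
5 vCPU → host 6 (remaining 1 vCPU)
5 vCPU → host 7 (remaining 11 vCPU)
Final hosts: [6,6] [5,6,5] [6,5] [6,5,5] [6,6] [5,5,5] [5].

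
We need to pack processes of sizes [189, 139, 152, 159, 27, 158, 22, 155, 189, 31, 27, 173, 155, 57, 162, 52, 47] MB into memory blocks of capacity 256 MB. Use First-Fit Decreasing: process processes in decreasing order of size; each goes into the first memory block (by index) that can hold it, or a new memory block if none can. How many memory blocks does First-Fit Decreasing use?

Sorted descending: 189, 189, 173, 162, 159, 158, 155, 155, 152, 139, 57, 52, 47, 31, 27, 27, 22.
memory block 1: place 189 MB, 67 MB left
memory block 2: place 189 MB, 67 MB left
memory block 3: place 173 MB, 83 MB left
memory block 4: place 162 MB, 94 MB left
memory block 5: place 159 MB, 97 MB left
memory block 6: place 158 MB, 98 MB left
memory block 7: place 155 MB, 101 MB left
memory block 8: place 155 MB, 101 MB left
memory block 9: place 152 MB, 104 MB left
memory block 10: place 139 MB, 117 MB left
memory block 1: place 57 MB, 10 MB left
memory block 2: place 52 MB, 15 MB left
memory block 3: place 47 MB, 36 MB left
memory block 3: place 31 MB, 5 MB left
memory block 4: place 27 MB, 67 MB left
memory block 4: place 27 MB, 40 MB left
memory block 4: place 22 MB, 18 MB left
Final memory blocks: [189,57] [189,52] [173,47,31] [162,27,27,22] [159] [158] [155] [155] [152] [139].

10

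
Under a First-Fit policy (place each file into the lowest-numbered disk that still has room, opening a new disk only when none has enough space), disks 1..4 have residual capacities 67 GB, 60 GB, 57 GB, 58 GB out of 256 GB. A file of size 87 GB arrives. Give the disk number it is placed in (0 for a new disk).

No disk has ≥ 87 GB free, so a new disk is opened.

0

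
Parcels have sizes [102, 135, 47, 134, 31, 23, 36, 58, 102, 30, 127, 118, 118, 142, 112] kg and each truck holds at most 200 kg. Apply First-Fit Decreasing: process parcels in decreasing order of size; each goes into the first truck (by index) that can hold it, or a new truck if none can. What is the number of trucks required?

Sorted descending: 142, 135, 134, 127, 118, 118, 112, 102, 102, 58, 47, 36, 31, 30, 23.
truck 1: place 142 kg, 58 kg left
truck 2: place 135 kg, 65 kg left
truck 3: place 134 kg, 66 kg left
truck 4: place 127 kg, 73 kg left
truck 5: place 118 kg, 82 kg left
truck 6: place 118 kg, 82 kg left
truck 7: place 112 kg, 88 kg left
truck 8: place 102 kg, 98 kg left
truck 9: place 102 kg, 98 kg left
truck 1: place 58 kg, 0 kg left
truck 2: place 47 kg, 18 kg left
truck 3: place 36 kg, 30 kg left
truck 4: place 31 kg, 42 kg left
truck 3: place 30 kg, 0 kg left
truck 4: place 23 kg, 19 kg left

9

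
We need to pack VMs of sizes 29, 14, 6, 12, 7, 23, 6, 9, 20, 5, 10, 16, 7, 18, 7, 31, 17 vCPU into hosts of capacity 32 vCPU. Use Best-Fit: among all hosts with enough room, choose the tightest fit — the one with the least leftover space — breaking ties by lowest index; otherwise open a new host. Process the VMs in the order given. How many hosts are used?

Put 29 vCPU in host 1; 3 vCPU remain.
Put 14 vCPU in host 2; 18 vCPU remain.
Put 6 vCPU in host 2; 12 vCPU remain.
Put 12 vCPU in host 2; 0 vCPU remain.
Put 7 vCPU in host 3; 25 vCPU remain.
Put 23 vCPU in host 3; 2 vCPU remain.
Put 6 vCPU in host 4; 26 vCPU remain.
Put 9 vCPU in host 4; 17 vCPU remain.
Put 20 vCPU in host 5; 12 vCPU remain.
Put 5 vCPU in host 5; 7 vCPU remain.
Put 10 vCPU in host 4; 7 vCPU remain.
Put 16 vCPU in host 6; 16 vCPU remain.
Put 7 vCPU in host 4; 0 vCPU remain.
Put 18 vCPU in host 7; 14 vCPU remain.
Put 7 vCPU in host 5; 0 vCPU remain.
Put 31 vCPU in host 8; 1 vCPU remain.
Put 17 vCPU in host 9; 15 vCPU remain.
Final hosts: [29] [14,6,12] [7,23] [6,9,10,7] [20,5,7] [16] [18] [31] [17].

9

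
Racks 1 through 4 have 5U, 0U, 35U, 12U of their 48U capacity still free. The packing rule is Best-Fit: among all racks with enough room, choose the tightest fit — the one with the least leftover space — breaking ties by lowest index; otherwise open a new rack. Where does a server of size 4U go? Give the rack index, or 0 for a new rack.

Racks with room: rack 1 (5U), rack 3 (35U), rack 4 (12U).
Tightest fit is rack 1 with 5U free.

1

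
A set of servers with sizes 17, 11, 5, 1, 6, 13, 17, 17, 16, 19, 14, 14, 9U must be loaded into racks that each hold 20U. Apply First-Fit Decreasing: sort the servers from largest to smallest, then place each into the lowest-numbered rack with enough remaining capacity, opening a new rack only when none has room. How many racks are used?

Sorted descending: 19, 17, 17, 17, 16, 14, 14, 13, 11, 9, 6, 5, 1.
rack 1: place 19U, 1U left
rack 2: place 17U, 3U left
rack 3: place 17U, 3U left
rack 4: place 17U, 3U left
rack 5: place 16U, 4U left
rack 6: place 14U, 6U left
rack 7: place 14U, 6U left
rack 8: place 13U, 7U left
rack 9: place 11U, 9U left
rack 9: place 9U, 0U left
rack 6: place 6U, 0U left
rack 7: place 5U, 1U left
rack 1: place 1U, 0U left
Final racks: [19,1] [17] [17] [17] [16] [14,6] [14,5] [13] [11,9].

9 racks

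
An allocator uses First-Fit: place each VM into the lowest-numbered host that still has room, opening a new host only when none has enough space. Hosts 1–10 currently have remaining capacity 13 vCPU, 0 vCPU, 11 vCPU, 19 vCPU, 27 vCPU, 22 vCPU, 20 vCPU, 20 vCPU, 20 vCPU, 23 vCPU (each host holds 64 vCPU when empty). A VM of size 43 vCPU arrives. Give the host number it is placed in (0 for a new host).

0

No host has ≥ 43 vCPU free, so a new host is opened.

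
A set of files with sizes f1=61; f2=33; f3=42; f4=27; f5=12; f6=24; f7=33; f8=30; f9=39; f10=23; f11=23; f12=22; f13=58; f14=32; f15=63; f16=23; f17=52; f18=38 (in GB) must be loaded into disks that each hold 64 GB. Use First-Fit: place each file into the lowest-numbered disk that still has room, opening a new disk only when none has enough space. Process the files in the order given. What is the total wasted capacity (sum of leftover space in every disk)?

69

disk 1: place f1 (61 GB), 3 GB left
disk 2: place f2 (33 GB), 31 GB left
disk 3: place f3 (42 GB), 22 GB left
disk 2: place f4 (27 GB), 4 GB left
disk 3: place f5 (12 GB), 10 GB left
disk 4: place f6 (24 GB), 40 GB left
disk 4: place f7 (33 GB), 7 GB left
disk 5: place f8 (30 GB), 34 GB left
disk 6: place f9 (39 GB), 25 GB left
disk 5: place f10 (23 GB), 11 GB left
disk 6: place f11 (23 GB), 2 GB left
disk 7: place f12 (22 GB), 42 GB left
disk 8: place f13 (58 GB), 6 GB left
disk 7: place f14 (32 GB), 10 GB left
disk 9: place f15 (63 GB), 1 GB left
disk 10: place f16 (23 GB), 41 GB left
disk 11: place f17 (52 GB), 12 GB left
disk 10: place f18 (38 GB), 3 GB left
11 disks × 64 GB = 704 GB; used 635 GB; unused 69 GB.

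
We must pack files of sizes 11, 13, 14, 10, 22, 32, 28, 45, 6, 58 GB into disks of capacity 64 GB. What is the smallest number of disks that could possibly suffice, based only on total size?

4

Total size = 11 + 13 + 14 + 10 + 22 + 32 + 28 + 45 + 6 + 58 = 239 GB.
⌈239 / 64⌉ = 4.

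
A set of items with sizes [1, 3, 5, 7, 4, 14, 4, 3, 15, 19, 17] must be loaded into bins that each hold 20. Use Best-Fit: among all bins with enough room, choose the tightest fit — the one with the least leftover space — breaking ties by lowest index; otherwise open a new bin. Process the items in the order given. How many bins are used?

1 → bin 1 (remaining 19)
3 → bin 1 (remaining 16)
5 → bin 1 (remaining 11)
7 → bin 1 (remaining 4)
4 → bin 1 (remaining 0)
14 → bin 2 (remaining 6)
4 → bin 2 (remaining 2)
3 → bin 3 (remaining 17)
15 → bin 3 (remaining 2)
19 → bin 4 (remaining 1)
17 → bin 5 (remaining 3)
Final bins: [1,3,5,7,4] [14,4] [3,15] [19] [17].

5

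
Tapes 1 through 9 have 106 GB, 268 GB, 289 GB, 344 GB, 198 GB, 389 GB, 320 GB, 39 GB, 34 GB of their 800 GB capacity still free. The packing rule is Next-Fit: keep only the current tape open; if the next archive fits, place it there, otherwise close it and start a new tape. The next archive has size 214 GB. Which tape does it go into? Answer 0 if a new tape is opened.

Next-Fit only looks at tape 9, which has 34 GB free.
214 GB does not fit, so a new tape is opened.

0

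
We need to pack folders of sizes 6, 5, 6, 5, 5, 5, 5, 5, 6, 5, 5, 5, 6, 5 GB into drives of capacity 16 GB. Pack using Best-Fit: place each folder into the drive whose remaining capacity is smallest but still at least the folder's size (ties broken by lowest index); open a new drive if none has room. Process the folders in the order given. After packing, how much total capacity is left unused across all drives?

6

drive 1: place 6 GB, 10 GB left
drive 1: place 5 GB, 5 GB left
drive 2: place 6 GB, 10 GB left
drive 1: place 5 GB, 0 GB left
drive 2: place 5 GB, 5 GB left
drive 2: place 5 GB, 0 GB left
drive 3: place 5 GB, 11 GB left
drive 3: place 5 GB, 6 GB left
drive 3: place 6 GB, 0 GB left
drive 4: place 5 GB, 11 GB left
drive 4: place 5 GB, 6 GB left
drive 4: place 5 GB, 1 GB left
drive 5: place 6 GB, 10 GB left
drive 5: place 5 GB, 5 GB left
5 drives × 16 GB = 80 GB; used 74 GB; unused 6 GB.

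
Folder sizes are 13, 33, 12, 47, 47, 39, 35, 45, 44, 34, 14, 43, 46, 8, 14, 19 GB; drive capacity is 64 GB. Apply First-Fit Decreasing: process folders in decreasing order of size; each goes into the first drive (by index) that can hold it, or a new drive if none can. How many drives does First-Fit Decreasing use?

Sorted descending: 47, 47, 46, 45, 44, 43, 39, 35, 34, 33, 19, 14, 14, 13, 12, 8.
Put 47 GB in drive 1; 17 GB remain.
Put 47 GB in drive 2; 17 GB remain.
Put 46 GB in drive 3; 18 GB remain.
Put 45 GB in drive 4; 19 GB remain.
Put 44 GB in drive 5; 20 GB remain.
Put 43 GB in drive 6; 21 GB remain.
Put 39 GB in drive 7; 25 GB remain.
Put 35 GB in drive 8; 29 GB remain.
Put 34 GB in drive 9; 30 GB remain.
Put 33 GB in drive 10; 31 GB remain.
Put 19 GB in drive 4; 0 GB remain.
Put 14 GB in drive 1; 3 GB remain.
Put 14 GB in drive 2; 3 GB remain.
Put 13 GB in drive 3; 5 GB remain.
Put 12 GB in drive 5; 8 GB remain.
Put 8 GB in drive 5; 0 GB remain.

10 drives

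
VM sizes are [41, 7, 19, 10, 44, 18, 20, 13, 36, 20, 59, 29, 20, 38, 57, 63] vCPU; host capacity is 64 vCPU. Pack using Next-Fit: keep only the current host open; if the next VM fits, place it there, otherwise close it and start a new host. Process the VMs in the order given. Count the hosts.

10

host 1: place 41 vCPU, 23 vCPU left
host 1: place 7 vCPU, 16 vCPU left
host 2: place 19 vCPU, 45 vCPU left
host 2: place 10 vCPU, 35 vCPU left
host 3: place 44 vCPU, 20 vCPU left
host 3: place 18 vCPU, 2 vCPU left
host 4: place 20 vCPU, 44 vCPU left
host 4: place 13 vCPU, 31 vCPU left
host 5: place 36 vCPU, 28 vCPU left
host 5: place 20 vCPU, 8 vCPU left
host 6: place 59 vCPU, 5 vCPU left
host 7: place 29 vCPU, 35 vCPU left
host 7: place 20 vCPU, 15 vCPU left
host 8: place 38 vCPU, 26 vCPU left
host 9: place 57 vCPU, 7 vCPU left
host 10: place 63 vCPU, 1 vCPU left
Final hosts: [41,7] [19,10] [44,18] [20,13] [36,20] [59] [29,20] [38] [57] [63].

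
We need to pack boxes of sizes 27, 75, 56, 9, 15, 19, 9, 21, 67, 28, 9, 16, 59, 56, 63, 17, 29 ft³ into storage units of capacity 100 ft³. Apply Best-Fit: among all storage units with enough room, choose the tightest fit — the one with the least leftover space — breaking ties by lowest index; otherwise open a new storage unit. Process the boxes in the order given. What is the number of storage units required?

7 storage units

Put 27 ft³ in storage unit 1; 73 ft³ remain.
Put 75 ft³ in storage unit 2; 25 ft³ remain.
Put 56 ft³ in storage unit 1; 17 ft³ remain.
Put 9 ft³ in storage unit 1; 8 ft³ remain.
Put 15 ft³ in storage unit 2; 10 ft³ remain.
Put 19 ft³ in storage unit 3; 81 ft³ remain.
Put 9 ft³ in storage unit 2; 1 ft³ remain.
Put 21 ft³ in storage unit 3; 60 ft³ remain.
Put 67 ft³ in storage unit 4; 33 ft³ remain.
Put 28 ft³ in storage unit 4; 5 ft³ remain.
Put 9 ft³ in storage unit 3; 51 ft³ remain.
Put 16 ft³ in storage unit 3; 35 ft³ remain.
Put 59 ft³ in storage unit 5; 41 ft³ remain.
Put 56 ft³ in storage unit 6; 44 ft³ remain.
Put 63 ft³ in storage unit 7; 37 ft³ remain.
Put 17 ft³ in storage unit 3; 18 ft³ remain.
Put 29 ft³ in storage unit 7; 8 ft³ remain.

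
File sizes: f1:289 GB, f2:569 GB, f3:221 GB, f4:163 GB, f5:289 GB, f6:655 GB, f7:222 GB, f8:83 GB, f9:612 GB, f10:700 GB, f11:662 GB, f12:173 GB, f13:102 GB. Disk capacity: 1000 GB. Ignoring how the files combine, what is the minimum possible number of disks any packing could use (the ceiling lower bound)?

Total size = 289 + 569 + 221 + 163 + 289 + 655 + 222 + 83 + 612 + 700 + 662 + 173 + 102 = 4740 GB.
⌈4740 / 1000⌉ = 5.

5 disks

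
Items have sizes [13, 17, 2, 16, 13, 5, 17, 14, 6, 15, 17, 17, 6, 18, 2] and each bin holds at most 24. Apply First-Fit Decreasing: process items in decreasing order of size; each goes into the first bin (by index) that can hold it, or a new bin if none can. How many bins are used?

10

Sorted descending: 18, 17, 17, 17, 17, 16, 15, 14, 13, 13, 6, 6, 5, 2, 2.
Put 18 in bin 1; 6 remain.
Put 17 in bin 2; 7 remain.
Put 17 in bin 3; 7 remain.
Put 17 in bin 4; 7 remain.
Put 17 in bin 5; 7 remain.
Put 16 in bin 6; 8 remain.
Put 15 in bin 7; 9 remain.
Put 14 in bin 8; 10 remain.
Put 13 in bin 9; 11 remain.
Put 13 in bin 10; 11 remain.
Put 6 in bin 1; 0 remain.
Put 6 in bin 2; 1 remain.
Put 5 in bin 3; 2 remain.
Put 2 in bin 3; 0 remain.
Put 2 in bin 4; 5 remain.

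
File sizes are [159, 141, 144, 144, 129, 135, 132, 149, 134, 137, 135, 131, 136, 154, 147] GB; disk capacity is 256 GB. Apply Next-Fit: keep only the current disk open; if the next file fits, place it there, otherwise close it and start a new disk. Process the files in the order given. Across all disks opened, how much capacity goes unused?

disk 1: place 159 GB, 97 GB left
disk 2: place 141 GB, 115 GB left
disk 3: place 144 GB, 112 GB left
disk 4: place 144 GB, 112 GB left
disk 5: place 129 GB, 127 GB left
disk 6: place 135 GB, 121 GB left
disk 7: place 132 GB, 124 GB left
disk 8: place 149 GB, 107 GB left
disk 9: place 134 GB, 122 GB left
disk 10: place 137 GB, 119 GB left
disk 11: place 135 GB, 121 GB left
disk 12: place 131 GB, 125 GB left
disk 13: place 136 GB, 120 GB left
disk 14: place 154 GB, 102 GB left
disk 15: place 147 GB, 109 GB left
15 disks × 256 GB = 3840 GB; used 2107 GB; unused 1733 GB.

1733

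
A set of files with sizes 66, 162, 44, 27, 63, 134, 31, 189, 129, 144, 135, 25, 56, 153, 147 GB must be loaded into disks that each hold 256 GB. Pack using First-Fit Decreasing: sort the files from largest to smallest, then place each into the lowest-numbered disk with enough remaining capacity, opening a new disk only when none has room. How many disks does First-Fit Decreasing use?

8 disks

Sorted descending: 189, 162, 153, 147, 144, 135, 134, 129, 66, 63, 56, 44, 31, 27, 25.
189 GB → disk 1 (remaining 67 GB)
162 GB → disk 2 (remaining 94 GB)
153 GB → disk 3 (remaining 103 GB)
147 GB → disk 4 (remaining 109 GB)
144 GB → disk 5 (remaining 112 GB)
135 GB → disk 6 (remaining 121 GB)
134 GB → disk 7 (remaining 122 GB)
129 GB → disk 8 (remaining 127 GB)
66 GB → disk 1 (remaining 1 GB)
63 GB → disk 2 (remaining 31 GB)
56 GB → disk 3 (remaining 47 GB)
44 GB → disk 3 (remaining 3 GB)
31 GB → disk 2 (remaining 0 GB)
27 GB → disk 4 (remaining 82 GB)
25 GB → disk 4 (remaining 57 GB)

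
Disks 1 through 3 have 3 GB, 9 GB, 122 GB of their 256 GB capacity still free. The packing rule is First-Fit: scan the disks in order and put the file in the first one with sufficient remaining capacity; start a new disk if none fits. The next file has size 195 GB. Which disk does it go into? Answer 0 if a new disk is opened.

No disk has ≥ 195 GB free, so a new disk is opened.

0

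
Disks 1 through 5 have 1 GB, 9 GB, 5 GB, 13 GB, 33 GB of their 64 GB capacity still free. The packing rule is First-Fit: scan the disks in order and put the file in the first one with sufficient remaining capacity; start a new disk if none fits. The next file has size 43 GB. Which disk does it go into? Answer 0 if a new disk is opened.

0

No disk has ≥ 43 GB free, so a new disk is opened.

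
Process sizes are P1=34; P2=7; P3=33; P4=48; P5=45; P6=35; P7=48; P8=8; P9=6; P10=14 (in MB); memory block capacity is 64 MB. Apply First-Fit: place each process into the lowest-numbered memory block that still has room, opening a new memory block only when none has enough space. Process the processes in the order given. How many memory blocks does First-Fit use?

6

P1 (34 MB) → memory block 1 (remaining 30 MB)
P2 (7 MB) → memory block 1 (remaining 23 MB)
P3 (33 MB) → memory block 2 (remaining 31 MB)
P4 (48 MB) → memory block 3 (remaining 16 MB)
P5 (45 MB) → memory block 4 (remaining 19 MB)
P6 (35 MB) → memory block 5 (remaining 29 MB)
P7 (48 MB) → memory block 6 (remaining 16 MB)
P8 (8 MB) → memory block 1 (remaining 15 MB)
P9 (6 MB) → memory block 1 (remaining 9 MB)
P10 (14 MB) → memory block 2 (remaining 17 MB)
Final memory blocks: [34,7,8,6] [33,14] [48] [45] [35] [48].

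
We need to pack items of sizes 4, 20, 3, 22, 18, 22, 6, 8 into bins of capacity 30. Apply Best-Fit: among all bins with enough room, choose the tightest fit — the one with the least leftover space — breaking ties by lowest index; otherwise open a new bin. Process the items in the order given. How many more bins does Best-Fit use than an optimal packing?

0

Best-Fit: [4,20,3] [22,6] [18] [22,8] → 4 bins.
Total size 103; any packing needs at least ⌈103/30⌉ = 4 bins.
So 4 is already optimal.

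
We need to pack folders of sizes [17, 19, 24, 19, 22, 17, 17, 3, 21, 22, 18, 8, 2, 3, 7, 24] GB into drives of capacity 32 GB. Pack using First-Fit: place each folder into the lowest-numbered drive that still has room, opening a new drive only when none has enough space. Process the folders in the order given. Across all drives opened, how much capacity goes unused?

17 GB → drive 1 (remaining 15 GB)
19 GB → drive 2 (remaining 13 GB)
24 GB → drive 3 (remaining 8 GB)
19 GB → drive 4 (remaining 13 GB)
22 GB → drive 5 (remaining 10 GB)
17 GB → drive 6 (remaining 15 GB)
17 GB → drive 7 (remaining 15 GB)
3 GB → drive 1 (remaining 12 GB)
21 GB → drive 8 (remaining 11 GB)
22 GB → drive 9 (remaining 10 GB)
18 GB → drive 10 (remaining 14 GB)
8 GB → drive 1 (remaining 4 GB)
2 GB → drive 1 (remaining 2 GB)
3 GB → drive 2 (remaining 10 GB)
7 GB → drive 2 (remaining 3 GB)
24 GB → drive 11 (remaining 8 GB)
11 drives × 32 GB = 352 GB; used 243 GB; unused 109 GB.

109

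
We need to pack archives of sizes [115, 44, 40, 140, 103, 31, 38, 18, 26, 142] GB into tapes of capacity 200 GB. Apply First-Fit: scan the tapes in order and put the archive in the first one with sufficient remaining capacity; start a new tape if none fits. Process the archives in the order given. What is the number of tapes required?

tape 1: place 115 GB, 85 GB left
tape 1: place 44 GB, 41 GB left
tape 1: place 40 GB, 1 GB left
tape 2: place 140 GB, 60 GB left
tape 3: place 103 GB, 97 GB left
tape 2: place 31 GB, 29 GB left
tape 3: place 38 GB, 59 GB left
tape 2: place 18 GB, 11 GB left
tape 3: place 26 GB, 33 GB left
tape 4: place 142 GB, 58 GB left
Final tapes: [115,44,40] [140,31,18] [103,38,26] [142].

4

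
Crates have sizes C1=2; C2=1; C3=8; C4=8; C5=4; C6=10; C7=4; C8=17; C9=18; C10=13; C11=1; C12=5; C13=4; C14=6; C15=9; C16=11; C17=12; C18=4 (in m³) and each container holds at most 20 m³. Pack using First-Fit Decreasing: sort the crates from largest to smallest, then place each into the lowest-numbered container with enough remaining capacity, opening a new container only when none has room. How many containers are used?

Sorted descending: 18, 17, 13, 12, 11, 10, 9, 8, 8, 6, 5, 4, 4, 4, 4, 2, 1, 1.
18 m³ → container 1 (remaining 2 m³)
17 m³ → container 2 (remaining 3 m³)
13 m³ → container 3 (remaining 7 m³)
12 m³ → container 4 (remaining 8 m³)
11 m³ → container 5 (remaining 9 m³)
10 m³ → container 6 (remaining 10 m³)
9 m³ → container 5 (remaining 0 m³)
8 m³ → container 4 (remaining 0 m³)
8 m³ → container 6 (remaining 2 m³)
6 m³ → container 3 (remaining 1 m³)
5 m³ → container 7 (remaining 15 m³)
4 m³ → container 7 (remaining 11 m³)
4 m³ → container 7 (remaining 7 m³)
4 m³ → container 7 (remaining 3 m³)
4 m³ → container 8 (remaining 16 m³)
2 m³ → container 1 (remaining 0 m³)
1 m³ → container 2 (remaining 2 m³)
1 m³ → container 2 (remaining 1 m³)

8 containers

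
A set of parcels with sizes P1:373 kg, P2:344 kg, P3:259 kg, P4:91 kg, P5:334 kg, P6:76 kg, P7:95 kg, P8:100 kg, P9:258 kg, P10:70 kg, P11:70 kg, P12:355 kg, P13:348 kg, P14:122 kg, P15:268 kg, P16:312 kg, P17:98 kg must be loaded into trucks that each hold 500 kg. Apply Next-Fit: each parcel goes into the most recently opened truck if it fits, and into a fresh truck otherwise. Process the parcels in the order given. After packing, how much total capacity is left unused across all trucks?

truck 1: place P1 (373 kg), 127 kg left
truck 2: place P2 (344 kg), 156 kg left
truck 3: place P3 (259 kg), 241 kg left
truck 3: place P4 (91 kg), 150 kg left
truck 4: place P5 (334 kg), 166 kg left
truck 4: place P6 (76 kg), 90 kg left
truck 5: place P7 (95 kg), 405 kg left
truck 5: place P8 (100 kg), 305 kg left
truck 5: place P9 (258 kg), 47 kg left
truck 6: place P10 (70 kg), 430 kg left
truck 6: place P11 (70 kg), 360 kg left
truck 6: place P12 (355 kg), 5 kg left
truck 7: place P13 (348 kg), 152 kg left
truck 7: place P14 (122 kg), 30 kg left
truck 8: place P15 (268 kg), 232 kg left
truck 9: place P16 (312 kg), 188 kg left
truck 9: place P17 (98 kg), 90 kg left
9 trucks × 500 kg = 4500 kg; used 3573 kg; unused 927 kg.

927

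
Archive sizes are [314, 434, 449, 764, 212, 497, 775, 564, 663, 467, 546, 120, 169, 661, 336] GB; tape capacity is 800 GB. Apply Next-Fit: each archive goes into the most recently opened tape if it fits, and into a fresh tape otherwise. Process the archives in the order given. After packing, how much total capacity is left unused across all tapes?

314 GB → tape 1 (remaining 486 GB)
434 GB → tape 1 (remaining 52 GB)
449 GB → tape 2 (remaining 351 GB)
764 GB → tape 3 (remaining 36 GB)
212 GB → tape 4 (remaining 588 GB)
497 GB → tape 4 (remaining 91 GB)
775 GB → tape 5 (remaining 25 GB)
564 GB → tape 6 (remaining 236 GB)
663 GB → tape 7 (remaining 137 GB)
467 GB → tape 8 (remaining 333 GB)
546 GB → tape 9 (remaining 254 GB)
120 GB → tape 9 (remaining 134 GB)
169 GB → tape 10 (remaining 631 GB)
661 GB → tape 11 (remaining 139 GB)
336 GB → tape 12 (remaining 464 GB)
12 tapes × 800 GB = 9600 GB; used 6971 GB; unused 2629 GB.

2629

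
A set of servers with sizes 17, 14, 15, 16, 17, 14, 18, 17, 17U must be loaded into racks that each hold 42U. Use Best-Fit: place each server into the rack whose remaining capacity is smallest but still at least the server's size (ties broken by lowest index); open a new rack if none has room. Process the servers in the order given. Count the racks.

5 racks

17U → rack 1 (remaining 25U)
14U → rack 1 (remaining 11U)
15U → rack 2 (remaining 27U)
16U → rack 2 (remaining 11U)
17U → rack 3 (remaining 25U)
14U → rack 3 (remaining 11U)
18U → rack 4 (remaining 24U)
17U → rack 4 (remaining 7U)
17U → rack 5 (remaining 25U)
Final racks: [17,14] [15,16] [17,14] [18,17] [17].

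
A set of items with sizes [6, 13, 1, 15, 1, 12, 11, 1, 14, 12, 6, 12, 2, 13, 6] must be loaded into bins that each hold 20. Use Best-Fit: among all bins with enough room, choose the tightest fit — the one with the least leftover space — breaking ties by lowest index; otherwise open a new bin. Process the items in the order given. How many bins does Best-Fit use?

6 → bin 1 (remaining 14)
13 → bin 1 (remaining 1)
1 → bin 1 (remaining 0)
15 → bin 2 (remaining 5)
1 → bin 2 (remaining 4)
12 → bin 3 (remaining 8)
11 → bin 4 (remaining 9)
1 → bin 2 (remaining 3)
14 → bin 5 (remaining 6)
12 → bin 6 (remaining 8)
6 → bin 5 (remaining 0)
12 → bin 7 (remaining 8)
2 → bin 2 (remaining 1)
13 → bin 8 (remaining 7)
6 → bin 8 (remaining 1)
Final bins: [6,13,1] [15,1,1,2] [12] [11] [14,6] [12] [12] [13,6].

8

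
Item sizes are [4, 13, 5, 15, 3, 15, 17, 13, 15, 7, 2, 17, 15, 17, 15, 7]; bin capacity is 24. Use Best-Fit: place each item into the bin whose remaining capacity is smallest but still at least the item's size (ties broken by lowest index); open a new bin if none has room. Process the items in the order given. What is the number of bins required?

10 bins

bin 1: place 4, 20 left
bin 1: place 13, 7 left
bin 1: place 5, 2 left
bin 2: place 15, 9 left
bin 2: place 3, 6 left
bin 3: place 15, 9 left
bin 4: place 17, 7 left
bin 5: place 13, 11 left
bin 6: place 15, 9 left
bin 4: place 7, 0 left
bin 1: place 2, 0 left
bin 7: place 17, 7 left
bin 8: place 15, 9 left
bin 9: place 17, 7 left
bin 10: place 15, 9 left
bin 7: place 7, 0 left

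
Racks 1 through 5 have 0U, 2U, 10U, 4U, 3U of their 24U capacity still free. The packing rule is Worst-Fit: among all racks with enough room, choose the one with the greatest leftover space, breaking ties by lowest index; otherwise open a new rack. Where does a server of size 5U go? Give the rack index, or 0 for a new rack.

Racks with room: rack 3 (10U).
Most room is rack 3 with 10U free.

3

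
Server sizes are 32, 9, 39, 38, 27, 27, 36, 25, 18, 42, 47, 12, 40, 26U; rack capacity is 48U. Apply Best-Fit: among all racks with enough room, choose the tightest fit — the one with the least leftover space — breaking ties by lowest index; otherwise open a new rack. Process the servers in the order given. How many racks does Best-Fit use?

Put 32U in rack 1; 16U remain.
Put 9U in rack 1; 7U remain.
Put 39U in rack 2; 9U remain.
Put 38U in rack 3; 10U remain.
Put 27U in rack 4; 21U remain.
Put 27U in rack 5; 21U remain.
Put 36U in rack 6; 12U remain.
Put 25U in rack 7; 23U remain.
Put 18U in rack 4; 3U remain.
Put 42U in rack 8; 6U remain.
Put 47U in rack 9; 1U remain.
Put 12U in rack 6; 0U remain.
Put 40U in rack 10; 8U remain.
Put 26U in rack 11; 22U remain.
Final racks: [32,9] [39] [38] [27,18] [27] [36,12] [25] [42] [47] [40] [26].

11 racks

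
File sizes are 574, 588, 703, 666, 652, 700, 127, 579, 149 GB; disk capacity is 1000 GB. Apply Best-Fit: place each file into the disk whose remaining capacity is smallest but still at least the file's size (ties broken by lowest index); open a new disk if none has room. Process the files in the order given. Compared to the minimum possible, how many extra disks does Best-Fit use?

Best-Fit: [574] [588] [703,127,149] [666] [652] [700] [579] → 7 disks.
7 files exceed 500 GB (half the capacity), and no two of those can share a disk, so at least 7 disks are needed.
So 7 is already optimal.

0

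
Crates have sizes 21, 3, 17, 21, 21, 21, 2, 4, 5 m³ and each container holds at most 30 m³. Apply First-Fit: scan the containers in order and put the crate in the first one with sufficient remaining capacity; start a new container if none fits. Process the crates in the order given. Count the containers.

Put 21 m³ in container 1; 9 m³ remain.
Put 3 m³ in container 1; 6 m³ remain.
Put 17 m³ in container 2; 13 m³ remain.
Put 21 m³ in container 3; 9 m³ remain.
Put 21 m³ in container 4; 9 m³ remain.
Put 21 m³ in container 5; 9 m³ remain.
Put 2 m³ in container 1; 4 m³ remain.
Put 4 m³ in container 1; 0 m³ remain.
Put 5 m³ in container 2; 8 m³ remain.
Final containers: [21,3,2,4] [17,5] [21] [21] [21].

5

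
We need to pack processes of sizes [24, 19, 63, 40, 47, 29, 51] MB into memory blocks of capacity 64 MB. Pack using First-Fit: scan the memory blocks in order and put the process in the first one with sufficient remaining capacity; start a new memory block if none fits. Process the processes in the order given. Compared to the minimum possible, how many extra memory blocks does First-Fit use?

1

First-Fit: [24,19] [63] [40] [47] [29] [51] → 6 memory blocks.
Total size 273 MB; any packing needs at least ⌈273/64⌉ = 5 memory blocks.
An optimal packing achieves that bound: [63] [51] [47] [40,24] [29,19] → 5 memory blocks.
Excess: 6 − 5 = 1.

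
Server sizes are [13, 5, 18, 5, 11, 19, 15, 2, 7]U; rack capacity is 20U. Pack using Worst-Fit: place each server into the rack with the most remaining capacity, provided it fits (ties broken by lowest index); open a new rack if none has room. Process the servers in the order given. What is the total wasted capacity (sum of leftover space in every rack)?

13U → rack 1 (remaining 7U)
5U → rack 1 (remaining 2U)
18U → rack 2 (remaining 2U)
5U → rack 3 (remaining 15U)
11U → rack 3 (remaining 4U)
19U → rack 4 (remaining 1U)
15U → rack 5 (remaining 5U)
2U → rack 5 (remaining 3U)
7U → rack 6 (remaining 13U)
6 racks × 20U = 120U; used 95U; unused 25U.

25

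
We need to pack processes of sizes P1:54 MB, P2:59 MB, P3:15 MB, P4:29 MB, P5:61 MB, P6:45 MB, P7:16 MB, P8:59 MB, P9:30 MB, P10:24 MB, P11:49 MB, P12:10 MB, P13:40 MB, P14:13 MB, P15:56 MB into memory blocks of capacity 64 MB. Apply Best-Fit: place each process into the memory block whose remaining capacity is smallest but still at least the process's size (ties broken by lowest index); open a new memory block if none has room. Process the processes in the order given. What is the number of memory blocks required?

Put P1 (54 MB) in memory block 1; 10 MB remain.
Put P2 (59 MB) in memory block 2; 5 MB remain.
Put P3 (15 MB) in memory block 3; 49 MB remain.
Put P4 (29 MB) in memory block 3; 20 MB remain.
Put P5 (61 MB) in memory block 4; 3 MB remain.
Put P6 (45 MB) in memory block 5; 19 MB remain.
Put P7 (16 MB) in memory block 5; 3 MB remain.
Put P8 (59 MB) in memory block 6; 5 MB remain.
Put P9 (30 MB) in memory block 7; 34 MB remain.
Put P10 (24 MB) in memory block 7; 10 MB remain.
Put P11 (49 MB) in memory block 8; 15 MB remain.
Put P12 (10 MB) in memory block 1; 0 MB remain.
Put P13 (40 MB) in memory block 9; 24 MB remain.
Put P14 (13 MB) in memory block 8; 2 MB remain.
Put P15 (56 MB) in memory block 10; 8 MB remain.

10 memory blocks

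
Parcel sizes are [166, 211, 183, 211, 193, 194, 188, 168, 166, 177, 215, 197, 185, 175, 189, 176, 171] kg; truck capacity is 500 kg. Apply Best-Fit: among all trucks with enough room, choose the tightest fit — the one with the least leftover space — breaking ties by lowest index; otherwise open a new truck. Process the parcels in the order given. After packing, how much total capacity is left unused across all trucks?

1335

truck 1: place 166 kg, 334 kg left
truck 1: place 211 kg, 123 kg left
truck 2: place 183 kg, 317 kg left
truck 2: place 211 kg, 106 kg left
truck 3: place 193 kg, 307 kg left
truck 3: place 194 kg, 113 kg left
truck 4: place 188 kg, 312 kg left
truck 4: place 168 kg, 144 kg left
truck 5: place 166 kg, 334 kg left
truck 5: place 177 kg, 157 kg left
truck 6: place 215 kg, 285 kg left
truck 6: place 197 kg, 88 kg left
truck 7: place 185 kg, 315 kg left
truck 7: place 175 kg, 140 kg left
truck 8: place 189 kg, 311 kg left
truck 8: place 176 kg, 135 kg left
truck 9: place 171 kg, 329 kg left
9 trucks × 500 kg = 4500 kg; used 3165 kg; unused 1335 kg.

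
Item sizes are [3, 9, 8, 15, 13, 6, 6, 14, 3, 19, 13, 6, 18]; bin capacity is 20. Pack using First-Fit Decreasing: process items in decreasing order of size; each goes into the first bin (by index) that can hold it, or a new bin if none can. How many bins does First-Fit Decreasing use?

Sorted descending: 19, 18, 15, 14, 13, 13, 9, 8, 6, 6, 6, 3, 3.
19 → bin 1 (remaining 1)
18 → bin 2 (remaining 2)
15 → bin 3 (remaining 5)
14 → bin 4 (remaining 6)
13 → bin 5 (remaining 7)
13 → bin 6 (remaining 7)
9 → bin 7 (remaining 11)
8 → bin 7 (remaining 3)
6 → bin 4 (remaining 0)
6 → bin 5 (remaining 1)
6 → bin 6 (remaining 1)
3 → bin 3 (remaining 2)
3 → bin 7 (remaining 0)

7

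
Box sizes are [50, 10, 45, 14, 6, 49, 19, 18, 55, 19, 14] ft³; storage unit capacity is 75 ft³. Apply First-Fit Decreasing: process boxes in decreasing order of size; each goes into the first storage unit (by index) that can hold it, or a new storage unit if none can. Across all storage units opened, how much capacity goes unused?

Sorted descending: 55, 50, 49, 45, 19, 19, 18, 14, 14, 10, 6.
Put 55 ft³ in storage unit 1; 20 ft³ remain.
Put 50 ft³ in storage unit 2; 25 ft³ remain.
Put 49 ft³ in storage unit 3; 26 ft³ remain.
Put 45 ft³ in storage unit 4; 30 ft³ remain.
Put 19 ft³ in storage unit 1; 1 ft³ remain.
Put 19 ft³ in storage unit 2; 6 ft³ remain.
Put 18 ft³ in storage unit 3; 8 ft³ remain.
Put 14 ft³ in storage unit 4; 16 ft³ remain.
Put 14 ft³ in storage unit 4; 2 ft³ remain.
Put 10 ft³ in storage unit 5; 65 ft³ remain.
Put 6 ft³ in storage unit 2; 0 ft³ remain.
5 storage units × 75 ft³ = 375 ft³; used 299 ft³; unused 76 ft³.

76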